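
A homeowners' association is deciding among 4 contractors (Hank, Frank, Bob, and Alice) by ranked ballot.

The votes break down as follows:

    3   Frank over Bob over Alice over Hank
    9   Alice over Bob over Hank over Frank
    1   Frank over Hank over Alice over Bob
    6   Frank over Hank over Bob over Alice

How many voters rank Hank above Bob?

7

Ballots ranking Hank above Bob: 1+6 = 7.
Ballots ranking Bob above Hank: 3+9 = 12.
So 7 of 19 voters prefer Hank to Bob.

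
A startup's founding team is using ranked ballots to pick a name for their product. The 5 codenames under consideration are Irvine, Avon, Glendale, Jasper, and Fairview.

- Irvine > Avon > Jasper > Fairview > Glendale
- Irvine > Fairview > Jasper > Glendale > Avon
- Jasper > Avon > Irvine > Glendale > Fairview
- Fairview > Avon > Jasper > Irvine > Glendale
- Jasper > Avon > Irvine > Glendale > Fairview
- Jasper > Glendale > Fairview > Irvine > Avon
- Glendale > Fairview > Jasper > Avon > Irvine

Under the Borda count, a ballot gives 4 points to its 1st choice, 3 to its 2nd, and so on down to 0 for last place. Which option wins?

Jasper

Borda scores:
  Irvine: 4 + 4 + 2 + 1 + 2 + 1 + 0 = 14
  Avon: 3 + 0 + 3 + 3 + 3 + 0 + 1 = 13
  Glendale: 0 + 1 + 1 + 0 + 1 + 3 + 4 = 10
  Jasper: 2 + 2 + 4 + 2 + 4 + 4 + 2 = 20
  Fairview: 1 + 3 + 0 + 4 + 0 + 2 + 3 = 13
Jasper has the highest total.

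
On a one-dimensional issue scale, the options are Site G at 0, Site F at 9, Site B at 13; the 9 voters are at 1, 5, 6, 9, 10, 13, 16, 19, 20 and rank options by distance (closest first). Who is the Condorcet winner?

Site F

With single-peaked preferences on a line, the Condorcet winner is the candidate closest to the median voter.
The median voter (position 10) is closest to Site F at 9.
Check: Site F vs Site B — voters closer to Site F: 5 of 9.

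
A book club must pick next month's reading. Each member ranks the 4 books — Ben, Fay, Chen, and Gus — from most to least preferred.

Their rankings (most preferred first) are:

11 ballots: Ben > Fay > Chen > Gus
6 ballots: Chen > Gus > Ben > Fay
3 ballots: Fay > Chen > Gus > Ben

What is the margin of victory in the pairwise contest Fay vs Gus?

Ballots ranking Fay above Gus: 11+3 = 14.
Ballots ranking Gus above Fay: 6.
Fay wins 14–6, a margin of 8.

8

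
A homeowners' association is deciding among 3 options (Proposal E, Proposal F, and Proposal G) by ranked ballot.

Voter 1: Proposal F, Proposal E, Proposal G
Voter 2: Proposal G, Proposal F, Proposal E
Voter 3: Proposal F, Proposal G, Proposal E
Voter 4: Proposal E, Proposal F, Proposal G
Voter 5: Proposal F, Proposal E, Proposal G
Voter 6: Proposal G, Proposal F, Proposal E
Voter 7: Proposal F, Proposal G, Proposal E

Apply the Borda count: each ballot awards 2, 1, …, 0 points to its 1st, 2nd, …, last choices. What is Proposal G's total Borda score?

6

Borda scores:
  Proposal E: 1 + 0 + 0 + 2 + 1 + 0 + 0 = 4
  Proposal F: 2 + 1 + 2 + 1 + 2 + 1 + 2 = 11
  Proposal G: 0 + 2 + 1 + 0 + 0 + 2 + 1 = 6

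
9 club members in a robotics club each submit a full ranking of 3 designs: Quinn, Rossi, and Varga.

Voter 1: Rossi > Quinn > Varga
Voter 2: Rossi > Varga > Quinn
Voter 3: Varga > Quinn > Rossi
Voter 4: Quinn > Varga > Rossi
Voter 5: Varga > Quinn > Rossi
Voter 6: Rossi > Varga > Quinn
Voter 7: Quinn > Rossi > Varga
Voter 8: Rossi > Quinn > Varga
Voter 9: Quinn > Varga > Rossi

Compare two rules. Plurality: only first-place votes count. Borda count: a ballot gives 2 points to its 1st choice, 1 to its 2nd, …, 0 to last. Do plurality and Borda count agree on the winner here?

No

Plurality first-place counts: Quinn 3, Rossi 4, Varga 2 → Rossi.
Borda totals: Quinn 10, Rossi 9, Varga 8 → Quinn.
The two rules disagree: plurality picks Rossi, Borda picks Quinn.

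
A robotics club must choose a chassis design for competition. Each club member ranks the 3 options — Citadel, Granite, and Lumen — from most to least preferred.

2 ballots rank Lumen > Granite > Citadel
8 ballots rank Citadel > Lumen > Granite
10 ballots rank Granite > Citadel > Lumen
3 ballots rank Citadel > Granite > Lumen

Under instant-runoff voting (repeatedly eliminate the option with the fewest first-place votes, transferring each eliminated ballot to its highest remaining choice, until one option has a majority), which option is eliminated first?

Lumen

Round 1: Citadel 11, Granite 10, Lumen 2. Lumen has the fewest and is eliminated.
Round 2: Granite 12, Citadel 11. Granite has a majority.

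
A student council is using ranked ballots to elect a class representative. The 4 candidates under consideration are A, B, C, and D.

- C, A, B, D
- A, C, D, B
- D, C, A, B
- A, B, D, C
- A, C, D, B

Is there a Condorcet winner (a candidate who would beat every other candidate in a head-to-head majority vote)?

Yes

Head-to-head results (5 voters total):
A vs B: A wins 5–0.
A vs C: A wins 3–2.
A vs D: A wins 4–1.
B vs C: C wins 4–1.
B vs D: D wins 3–2.
C vs D: C wins 3–2.
A beats each rival — B (5–0), C (3–2), D (4–1) — so A is the Condorcet winner.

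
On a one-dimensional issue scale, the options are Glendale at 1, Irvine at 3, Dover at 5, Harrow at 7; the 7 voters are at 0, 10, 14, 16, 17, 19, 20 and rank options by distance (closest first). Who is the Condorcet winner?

With single-peaked preferences on a line, the Condorcet winner is the candidate closest to the median voter.
The median voter (position 16) is closest to Harrow at 7.
Check: Harrow vs Irvine — voters closer to Harrow: 6 of 7.

Harrow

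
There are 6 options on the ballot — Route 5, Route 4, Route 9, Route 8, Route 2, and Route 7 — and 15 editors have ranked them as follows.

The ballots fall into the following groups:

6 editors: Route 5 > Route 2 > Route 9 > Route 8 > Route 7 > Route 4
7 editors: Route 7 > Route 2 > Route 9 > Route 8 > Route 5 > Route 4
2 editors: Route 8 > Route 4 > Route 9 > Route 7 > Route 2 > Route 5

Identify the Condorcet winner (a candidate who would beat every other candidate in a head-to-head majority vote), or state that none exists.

Head-to-head results (15 voters total):
Route 5 vs Route 4: Route 5 wins 13–2.
Route 5 vs Route 9: Route 9 wins 9–6.
Route 5 vs Route 8: Route 8 wins 9–6.
Route 5 vs Route 2: Route 2 wins 9–6.
Route 5 vs Route 7: Route 7 wins 9–6.
Route 4 vs Route 9: Route 9 wins 13–2.
Route 4 vs Route 8: Route 8 wins 15–0.
Route 4 vs Route 2: Route 2 wins 13–2.
Route 4 vs Route 7: Route 7 wins 13–2.
Route 9 vs Route 8: Route 9 wins 13–2.
Route 9 vs Route 2: Route 2 wins 13–2.
Route 9 vs Route 7: Route 9 wins 8–7.
Route 8 vs Route 2: Route 2 wins 13–2.
Route 8 vs Route 7: Route 8 wins 8–7.
Route 2 vs Route 7: Route 7 wins 9–6.
No candidate beats all others: Route 9 beats Route 7 beats Route 2 beats Route 9, a majority cycle.

No Condorcet winner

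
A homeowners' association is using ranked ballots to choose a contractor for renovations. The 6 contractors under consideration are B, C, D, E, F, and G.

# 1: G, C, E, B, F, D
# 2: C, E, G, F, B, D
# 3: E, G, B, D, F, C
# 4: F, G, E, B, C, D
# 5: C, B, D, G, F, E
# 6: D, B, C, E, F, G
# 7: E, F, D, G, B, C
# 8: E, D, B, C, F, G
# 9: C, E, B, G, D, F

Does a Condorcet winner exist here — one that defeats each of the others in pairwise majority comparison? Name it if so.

Head-to-head results (9 voters total):
B vs C: B wins 5–4.
B vs D: B wins 6–3.
B vs E: E wins 7–2.
B vs F: B wins 6–3.
B vs G: G wins 5–4.
C vs D: C wins 5–4.
C vs E: C wins 5–4.
C vs F: C wins 6–3.
C vs G: C wins 5–4.
D vs E: E wins 7–2.
D vs F: D wins 5–4.
D vs G: G wins 5–4.
E vs F: E wins 7–2.
E vs G: E wins 6–3.
F vs G: G wins 5–4.
No candidate beats all others: B beats C beats E beats B, a majority cycle.

No Condorcet winner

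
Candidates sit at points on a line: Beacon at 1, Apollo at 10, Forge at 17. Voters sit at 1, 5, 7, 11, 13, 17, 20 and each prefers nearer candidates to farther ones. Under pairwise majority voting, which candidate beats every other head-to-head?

With single-peaked preferences on a line, the Condorcet winner is the candidate closest to the median voter.
The median voter (position 11) is closest to Apollo at 10.
Check: Apollo vs Beacon — voters closer to Apollo: 5 of 7.

Apollo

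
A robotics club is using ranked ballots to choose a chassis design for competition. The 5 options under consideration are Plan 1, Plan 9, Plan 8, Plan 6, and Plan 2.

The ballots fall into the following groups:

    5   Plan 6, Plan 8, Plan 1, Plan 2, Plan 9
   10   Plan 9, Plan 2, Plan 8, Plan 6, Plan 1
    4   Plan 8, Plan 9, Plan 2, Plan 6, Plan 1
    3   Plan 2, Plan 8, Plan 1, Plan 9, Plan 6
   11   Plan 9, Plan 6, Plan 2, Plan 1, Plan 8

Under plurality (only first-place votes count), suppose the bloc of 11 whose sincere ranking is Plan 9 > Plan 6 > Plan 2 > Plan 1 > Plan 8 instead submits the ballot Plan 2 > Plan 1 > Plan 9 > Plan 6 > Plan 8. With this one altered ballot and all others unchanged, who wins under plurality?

Plan 2

First-place totals with the altered ballot: Plan 1 0, Plan 9 10, Plan 8 4, Plan 6 5, Plan 2 14.
The switch changes the winner from Plan 9 to Plan 2.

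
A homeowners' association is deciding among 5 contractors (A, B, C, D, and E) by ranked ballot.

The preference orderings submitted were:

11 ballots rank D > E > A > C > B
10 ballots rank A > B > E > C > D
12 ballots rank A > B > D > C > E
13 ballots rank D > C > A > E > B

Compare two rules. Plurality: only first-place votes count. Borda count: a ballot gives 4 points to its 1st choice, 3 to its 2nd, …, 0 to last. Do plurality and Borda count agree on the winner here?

No

Plurality first-place counts: A 22, B 0, C 0, D 24, E 0 → D.
Borda totals: A 136, B 66, C 72, D 120, E 66 → A.
The two rules disagree: plurality picks D, Borda picks A.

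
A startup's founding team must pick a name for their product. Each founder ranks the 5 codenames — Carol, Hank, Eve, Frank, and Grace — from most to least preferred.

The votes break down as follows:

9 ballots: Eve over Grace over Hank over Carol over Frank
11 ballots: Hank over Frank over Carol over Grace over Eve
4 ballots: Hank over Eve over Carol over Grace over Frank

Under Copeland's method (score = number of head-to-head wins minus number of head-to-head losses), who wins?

Pairwise results:
  Carol vs Hank: Hank wins 24–0.
  Carol vs Eve: Eve wins 13–11.
  Carol vs Frank: Carol wins 13–11.
  Carol vs Grace: Carol wins 15–9.
  Hank vs Eve: Hank wins 15–9.
  Hank vs Frank: Hank wins 24–0.
  Hank vs Grace: Hank wins 15–9.
  Eve vs Frank: Eve wins 13–11.
  Eve vs Grace: Eve wins 13–11.
  Frank vs Grace: Grace wins 13–11.
Copeland scores (wins − losses):
  Carol: 2 − 2 = 0
  Hank: 4 − 0 = 4
  Eve: 3 − 1 = 2
  Frank: 0 − 4 = -4
  Grace: 1 − 3 = -2
Hank has the best Copeland score.

Hank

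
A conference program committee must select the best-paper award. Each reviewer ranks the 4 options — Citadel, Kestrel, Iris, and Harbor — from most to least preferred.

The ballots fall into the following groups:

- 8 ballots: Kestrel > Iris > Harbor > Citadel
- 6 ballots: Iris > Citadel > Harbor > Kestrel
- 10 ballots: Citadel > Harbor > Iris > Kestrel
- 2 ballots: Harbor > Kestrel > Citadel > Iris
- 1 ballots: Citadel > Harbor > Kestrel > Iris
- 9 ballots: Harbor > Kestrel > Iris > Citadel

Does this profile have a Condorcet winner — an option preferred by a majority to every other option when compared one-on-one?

Head-to-head results (36 voters total):
Citadel vs Kestrel: Kestrel wins 19–17.
Citadel vs Iris: Iris wins 23–13.
Citadel vs Harbor: Harbor wins 19–17.
Kestrel vs Iris: Kestrel wins 20–16.
Kestrel vs Harbor: Harbor wins 28–8.
Iris vs Harbor: Harbor wins 22–14.
Harbor beats each rival — Citadel (19–17), Kestrel (28–8), Iris (22–14) — so Harbor is the Condorcet winner.

Yes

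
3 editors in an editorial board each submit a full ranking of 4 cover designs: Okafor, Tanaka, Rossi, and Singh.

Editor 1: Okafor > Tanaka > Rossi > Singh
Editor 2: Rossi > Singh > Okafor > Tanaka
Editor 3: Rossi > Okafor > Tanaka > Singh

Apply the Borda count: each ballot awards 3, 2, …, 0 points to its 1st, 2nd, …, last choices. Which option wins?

Borda scores:
  Okafor: 3 + 1 + 2 = 6
  Tanaka: 2 + 0 + 1 = 3
  Rossi: 1 + 3 + 3 = 7
  Singh: 0 + 2 + 0 = 2
Rossi has the highest total.

Rossi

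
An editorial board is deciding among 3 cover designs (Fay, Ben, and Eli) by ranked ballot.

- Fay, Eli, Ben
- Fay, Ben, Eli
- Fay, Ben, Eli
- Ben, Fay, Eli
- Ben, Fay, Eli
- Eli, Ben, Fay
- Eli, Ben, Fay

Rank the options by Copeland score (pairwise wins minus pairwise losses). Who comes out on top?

Ben

Pairwise results:
  Fay vs Ben: Ben wins 4–3.
  Fay vs Eli: Fay wins 5–2.
  Ben vs Eli: Ben wins 4–3.
Copeland scores (wins − losses):
  Fay: 1 − 1 = 0
  Ben: 2 − 0 = 2
  Eli: 0 − 2 = -2
Ben has the best Copeland score.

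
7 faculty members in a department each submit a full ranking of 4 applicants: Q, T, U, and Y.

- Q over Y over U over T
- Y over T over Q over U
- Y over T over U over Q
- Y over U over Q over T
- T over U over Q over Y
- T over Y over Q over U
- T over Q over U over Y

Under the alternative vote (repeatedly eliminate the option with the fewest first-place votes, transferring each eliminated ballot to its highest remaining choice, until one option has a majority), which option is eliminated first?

Round 1: T 3, Y 3, Q 1, U 0. U has the fewest and is eliminated.
Round 2: T 3, Y 3, Q 1. Q has the fewest and is eliminated.
Round 3: Y 4, T 3. Y has a majority.

U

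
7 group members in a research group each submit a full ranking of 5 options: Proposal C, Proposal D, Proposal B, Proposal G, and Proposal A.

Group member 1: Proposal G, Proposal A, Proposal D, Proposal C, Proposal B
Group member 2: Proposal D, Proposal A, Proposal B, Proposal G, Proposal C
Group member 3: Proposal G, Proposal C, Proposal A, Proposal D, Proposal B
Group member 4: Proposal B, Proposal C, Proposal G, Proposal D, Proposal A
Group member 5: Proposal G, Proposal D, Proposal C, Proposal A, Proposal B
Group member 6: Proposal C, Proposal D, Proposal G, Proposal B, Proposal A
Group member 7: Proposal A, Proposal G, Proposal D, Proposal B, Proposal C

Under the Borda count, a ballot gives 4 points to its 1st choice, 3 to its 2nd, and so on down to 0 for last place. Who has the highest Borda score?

Proposal G

Borda scores:
  Proposal C: 1 + 0 + 3 + 3 + 2 + 4 + 0 = 13
  Proposal D: 2 + 4 + 1 + 1 + 3 + 3 + 2 = 16
  Proposal B: 0 + 2 + 0 + 4 + 0 + 1 + 1 = 8
  Proposal G: 4 + 1 + 4 + 2 + 4 + 2 + 3 = 20
  Proposal A: 3 + 3 + 2 + 0 + 1 + 0 + 4 = 13
Proposal G has the highest total.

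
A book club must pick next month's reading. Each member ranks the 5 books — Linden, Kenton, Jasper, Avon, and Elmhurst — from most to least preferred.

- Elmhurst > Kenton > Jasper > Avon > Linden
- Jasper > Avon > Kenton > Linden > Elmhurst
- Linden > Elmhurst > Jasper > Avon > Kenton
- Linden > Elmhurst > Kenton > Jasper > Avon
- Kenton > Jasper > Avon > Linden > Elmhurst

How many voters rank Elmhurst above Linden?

1

Ballots ranking Elmhurst above Linden: 1.
Ballots ranking Linden above Elmhurst: 4.
So 1 of 5 voters prefer Elmhurst to Linden.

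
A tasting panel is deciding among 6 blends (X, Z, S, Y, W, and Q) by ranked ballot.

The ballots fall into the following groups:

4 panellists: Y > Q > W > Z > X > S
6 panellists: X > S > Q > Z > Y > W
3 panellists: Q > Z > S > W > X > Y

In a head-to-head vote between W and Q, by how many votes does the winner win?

13

Ballots ranking W above Q: 0.
Ballots ranking Q above W: 4+6+3 = 13.
Q wins 13–0, a margin of 13.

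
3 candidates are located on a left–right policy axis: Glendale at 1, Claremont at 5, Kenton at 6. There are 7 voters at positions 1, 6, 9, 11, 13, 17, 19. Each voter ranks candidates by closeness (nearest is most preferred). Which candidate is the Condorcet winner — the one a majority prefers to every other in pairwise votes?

Kenton

With single-peaked preferences on a line, the Condorcet winner is the candidate closest to the median voter.
The median voter (position 11) is closest to Kenton at 6.
Check: Kenton vs Claremont — voters closer to Kenton: 6 of 7.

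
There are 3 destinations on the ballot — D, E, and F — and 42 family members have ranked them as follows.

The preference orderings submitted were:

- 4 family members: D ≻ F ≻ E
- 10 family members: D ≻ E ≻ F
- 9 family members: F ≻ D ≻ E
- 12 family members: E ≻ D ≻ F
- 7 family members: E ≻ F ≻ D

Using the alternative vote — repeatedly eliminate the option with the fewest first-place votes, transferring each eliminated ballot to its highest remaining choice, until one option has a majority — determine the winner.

Round 1: E 19, D 14, F 9. F has the fewest and is eliminated.
Round 2: D 23, E 19. D has a majority.

D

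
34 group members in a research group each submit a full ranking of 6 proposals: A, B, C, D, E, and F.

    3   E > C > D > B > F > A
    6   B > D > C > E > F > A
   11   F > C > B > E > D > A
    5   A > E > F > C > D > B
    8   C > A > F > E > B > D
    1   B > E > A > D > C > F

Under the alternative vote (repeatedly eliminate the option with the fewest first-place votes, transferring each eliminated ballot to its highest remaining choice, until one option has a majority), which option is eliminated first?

Round 1: F 11, C 8, B 7, A 5, E 3, D 0. D has the fewest and is eliminated.
Round 2: F 11, C 8, B 7, A 5, E 3. E has the fewest and is eliminated.
Round 3: C 11, F 11, B 7, A 5. A has the fewest and is eliminated.
Round 4: F 16, C 11, B 7. B has the fewest and is eliminated.
Round 5: C 18, F 16. C has a majority.

D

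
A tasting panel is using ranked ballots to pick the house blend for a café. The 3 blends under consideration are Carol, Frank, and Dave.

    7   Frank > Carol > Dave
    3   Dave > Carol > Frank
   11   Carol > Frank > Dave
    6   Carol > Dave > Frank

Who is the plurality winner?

First-place vote totals:
  Carol: 17
  Frank: 7
  Dave: 3
Carol has the most first-place votes.

Carol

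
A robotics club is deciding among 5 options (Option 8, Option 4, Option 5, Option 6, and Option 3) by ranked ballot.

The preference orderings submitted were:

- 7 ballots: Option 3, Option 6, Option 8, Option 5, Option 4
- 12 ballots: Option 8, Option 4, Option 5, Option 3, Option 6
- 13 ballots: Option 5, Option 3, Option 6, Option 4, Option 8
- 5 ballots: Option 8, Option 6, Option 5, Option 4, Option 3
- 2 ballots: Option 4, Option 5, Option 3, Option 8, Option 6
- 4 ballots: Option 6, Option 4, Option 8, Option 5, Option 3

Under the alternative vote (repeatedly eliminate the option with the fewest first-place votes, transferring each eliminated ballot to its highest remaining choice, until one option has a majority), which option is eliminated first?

Round 1: Option 8 17, Option 5 13, Option 3 7, Option 6 4, Option 4 2. Option 4 has the fewest and is eliminated.
Round 2: Option 8 17, Option 5 15, Option 3 7, Option 6 4. Option 6 has the fewest and is eliminated.
Round 3: Option 8 21, Option 5 15, Option 3 7. Option 3 has the fewest and is eliminated.
Round 4: Option 8 28, Option 5 15. Option 8 has a majority.

Option 4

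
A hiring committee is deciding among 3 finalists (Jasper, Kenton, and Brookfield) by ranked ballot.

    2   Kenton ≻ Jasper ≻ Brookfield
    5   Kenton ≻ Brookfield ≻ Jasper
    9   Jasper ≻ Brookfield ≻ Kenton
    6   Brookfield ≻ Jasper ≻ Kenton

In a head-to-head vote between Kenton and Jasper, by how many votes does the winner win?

Ballots ranking Kenton above Jasper: 2+5 = 7.
Ballots ranking Jasper above Kenton: 9+6 = 15.
Jasper wins 15–7, a margin of 8.

8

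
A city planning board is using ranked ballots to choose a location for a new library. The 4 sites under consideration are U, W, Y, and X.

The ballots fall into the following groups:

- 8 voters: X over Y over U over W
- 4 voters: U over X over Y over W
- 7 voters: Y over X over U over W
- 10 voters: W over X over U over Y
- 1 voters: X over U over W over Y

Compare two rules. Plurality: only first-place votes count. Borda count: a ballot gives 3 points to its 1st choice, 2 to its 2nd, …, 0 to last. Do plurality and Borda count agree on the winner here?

Plurality first-place counts: U 4, W 10, Y 7, X 9 → W.
Borda totals: U 39, W 31, Y 41, X 69 → X.
The two rules disagree: plurality picks W, Borda picks X.

No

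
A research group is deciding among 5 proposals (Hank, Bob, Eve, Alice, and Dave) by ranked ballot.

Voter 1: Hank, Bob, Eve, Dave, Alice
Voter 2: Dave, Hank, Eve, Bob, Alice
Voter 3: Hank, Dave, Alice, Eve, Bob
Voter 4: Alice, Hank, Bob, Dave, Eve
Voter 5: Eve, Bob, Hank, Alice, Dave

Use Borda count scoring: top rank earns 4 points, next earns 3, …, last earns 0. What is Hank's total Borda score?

16

Borda scores:
  Hank: 4 + 3 + 4 + 3 + 2 = 16
  Bob: 3 + 1 + 0 + 2 + 3 = 9
  Eve: 2 + 2 + 1 + 0 + 4 = 9
  Alice: 0 + 0 + 2 + 4 + 1 = 7
  Dave: 1 + 4 + 3 + 1 + 0 = 9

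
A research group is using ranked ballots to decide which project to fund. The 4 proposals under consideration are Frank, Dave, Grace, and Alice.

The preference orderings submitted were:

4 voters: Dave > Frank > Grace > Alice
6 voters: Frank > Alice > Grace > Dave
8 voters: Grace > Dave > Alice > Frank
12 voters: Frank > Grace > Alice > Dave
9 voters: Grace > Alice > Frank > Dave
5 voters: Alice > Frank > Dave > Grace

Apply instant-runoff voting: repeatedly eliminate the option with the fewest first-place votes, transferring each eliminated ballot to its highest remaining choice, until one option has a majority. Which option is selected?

Round 1: Frank 18, Grace 17, Alice 5, Dave 4. Dave has the fewest and is eliminated.
Round 2: Frank 22, Grace 17, Alice 5. Alice has the fewest and is eliminated.
Round 3: Frank 27, Grace 17. Frank has a majority.

Frank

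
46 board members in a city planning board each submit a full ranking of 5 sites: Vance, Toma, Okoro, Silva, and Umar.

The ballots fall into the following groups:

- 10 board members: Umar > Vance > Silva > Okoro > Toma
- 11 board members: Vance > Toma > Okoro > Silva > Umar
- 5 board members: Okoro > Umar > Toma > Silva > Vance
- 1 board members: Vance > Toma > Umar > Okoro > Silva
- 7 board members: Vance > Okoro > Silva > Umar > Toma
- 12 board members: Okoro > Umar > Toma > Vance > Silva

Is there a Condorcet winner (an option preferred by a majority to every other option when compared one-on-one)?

No

Head-to-head results (46 voters total):
Vance vs Toma: Vance wins 29–17.
Vance vs Okoro: Vance wins 29–17.
Vance vs Silva: Vance wins 41–5.
Vance vs Umar: Umar wins 27–19.
Toma vs Okoro: Okoro wins 34–12.
Toma vs Silva: Toma wins 29–17.
Toma vs Umar: Umar wins 34–12.
Okoro vs Silva: Okoro wins 36–10.
Okoro vs Umar: Okoro wins 35–11.
Silva vs Umar: Umar wins 28–18.
No candidate beats all others: Vance beats Okoro beats Umar beats Vance, a majority cycle.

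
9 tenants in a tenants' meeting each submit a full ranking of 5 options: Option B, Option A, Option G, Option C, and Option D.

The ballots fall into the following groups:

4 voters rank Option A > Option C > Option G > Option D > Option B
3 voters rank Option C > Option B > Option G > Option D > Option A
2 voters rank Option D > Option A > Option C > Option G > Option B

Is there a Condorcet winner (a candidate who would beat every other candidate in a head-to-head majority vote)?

Head-to-head results (9 voters total):
Option B vs Option A: Option A wins 6–3.
Option B vs Option G: Option G wins 6–3.
Option B vs Option C: Option C wins 9–0.
Option B vs Option D: Option D wins 6–3.
Option A vs Option G: Option A wins 6–3.
Option A vs Option C: Option A wins 6–3.
Option A vs Option D: Option D wins 5–4.
Option G vs Option C: Option C wins 9–0.
Option G vs Option D: Option G wins 7–2.
Option C vs Option D: Option C wins 7–2.
No candidate beats all others: Option A beats Option G beats Option D beats Option A, a majority cycle.

No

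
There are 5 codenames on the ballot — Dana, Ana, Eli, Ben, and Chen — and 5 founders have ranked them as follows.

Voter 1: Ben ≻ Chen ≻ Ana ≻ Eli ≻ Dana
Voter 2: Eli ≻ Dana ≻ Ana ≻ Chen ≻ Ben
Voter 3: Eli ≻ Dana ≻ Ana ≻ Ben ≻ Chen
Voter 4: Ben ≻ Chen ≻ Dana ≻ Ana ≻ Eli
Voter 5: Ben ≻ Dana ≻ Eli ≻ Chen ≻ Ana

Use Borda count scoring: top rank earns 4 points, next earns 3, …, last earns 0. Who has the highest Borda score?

Borda scores:
  Dana: 0 + 3 + 3 + 2 + 3 = 11
  Ana: 2 + 2 + 2 + 1 + 0 = 7
  Eli: 1 + 4 + 4 + 0 + 2 = 11
  Ben: 4 + 0 + 1 + 4 + 4 = 13
  Chen: 3 + 1 + 0 + 3 + 1 = 8
Ben has the highest total.

Ben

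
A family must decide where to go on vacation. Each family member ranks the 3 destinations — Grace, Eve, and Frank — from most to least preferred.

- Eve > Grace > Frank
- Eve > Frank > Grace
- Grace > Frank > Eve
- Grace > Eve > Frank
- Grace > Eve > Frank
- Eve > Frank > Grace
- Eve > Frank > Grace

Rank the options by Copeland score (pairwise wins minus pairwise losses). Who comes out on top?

Pairwise results:
  Grace vs Eve: Eve wins 4–3.
  Grace vs Frank: Grace wins 4–3.
  Eve vs Frank: Eve wins 6–1.
Copeland scores (wins − losses):
  Grace: 1 − 1 = 0
  Eve: 2 − 0 = 2
  Frank: 0 − 2 = -2
Eve has the best Copeland score.

Eve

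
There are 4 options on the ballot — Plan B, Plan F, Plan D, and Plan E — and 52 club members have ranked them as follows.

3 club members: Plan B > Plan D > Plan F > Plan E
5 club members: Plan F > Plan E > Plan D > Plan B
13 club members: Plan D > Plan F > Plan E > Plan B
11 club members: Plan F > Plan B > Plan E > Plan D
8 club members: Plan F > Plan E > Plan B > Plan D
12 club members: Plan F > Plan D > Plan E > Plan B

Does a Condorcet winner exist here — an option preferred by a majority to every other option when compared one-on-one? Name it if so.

Head-to-head results (52 voters total):
Plan B vs Plan F: Plan F wins 49–3.
Plan B vs Plan D: Plan D wins 30–22.
Plan B vs Plan E: Plan E wins 38–14.
Plan F vs Plan D: Plan F wins 36–16.
Plan F vs Plan E: Plan F wins 52–0.
Plan D vs Plan E: Plan D wins 28–24.
Plan F beats each rival — Plan B (49–3), Plan D (36–16), Plan E (52–0) — so Plan F is the Condorcet winner.

Plan F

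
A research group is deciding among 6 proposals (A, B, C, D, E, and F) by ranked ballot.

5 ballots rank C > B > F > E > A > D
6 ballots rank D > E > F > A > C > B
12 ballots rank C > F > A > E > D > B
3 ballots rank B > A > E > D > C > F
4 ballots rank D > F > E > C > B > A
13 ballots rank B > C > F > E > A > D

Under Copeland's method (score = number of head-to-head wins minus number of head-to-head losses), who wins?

C

Pairwise results:
  A vs B: B wins 25–18.
  A vs C: C wins 34–9.
  A vs D: A wins 33–10.
  A vs E: E wins 28–15.
  A vs F: F wins 40–3.
  B vs C: C wins 27–16.
  B vs D: D wins 22–21.
  B vs E: E wins 22–21.
  B vs F: F wins 22–21.
  C vs D: C wins 30–13.
  C vs E: C wins 30–13.
  C vs F: C wins 33–10.
  D vs E: E wins 33–10.
  D vs F: F wins 30–13.
  E vs F: F wins 34–9.
Copeland scores (wins − losses):
  A: 1 − 4 = -3
  B: 1 − 4 = -3
  C: 5 − 0 = 5
  D: 1 − 4 = -3
  E: 3 − 2 = 1
  F: 4 − 1 = 3
C has the best Copeland score.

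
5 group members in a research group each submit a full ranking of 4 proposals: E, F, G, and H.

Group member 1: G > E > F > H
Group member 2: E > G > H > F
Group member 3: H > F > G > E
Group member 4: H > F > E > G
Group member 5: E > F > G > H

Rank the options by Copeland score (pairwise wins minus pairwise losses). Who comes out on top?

E

Pairwise results:
  E vs F: E wins 3–2.
  E vs G: E wins 3–2.
  E vs H: E wins 3–2.
  F vs G: F wins 3–2.
  F vs H: H wins 3–2.
  G vs H: G wins 3–2.
Copeland scores (wins − losses):
  E: 3 − 0 = 3
  F: 1 − 2 = -1
  G: 1 − 2 = -1
  H: 1 − 2 = -1
E has the best Copeland score.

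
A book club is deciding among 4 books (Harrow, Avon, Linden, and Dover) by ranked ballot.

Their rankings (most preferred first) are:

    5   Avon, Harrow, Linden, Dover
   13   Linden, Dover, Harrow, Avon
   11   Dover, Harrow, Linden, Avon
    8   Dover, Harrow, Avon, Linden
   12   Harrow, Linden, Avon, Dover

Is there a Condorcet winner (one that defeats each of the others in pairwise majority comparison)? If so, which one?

No Condorcet winner

Head-to-head results (49 voters total):
Harrow vs Avon: Harrow wins 44–5.
Harrow vs Linden: Harrow wins 36–13.
Harrow vs Dover: Dover wins 32–17.
Avon vs Linden: Linden wins 36–13.
Avon vs Dover: Dover wins 32–17.
Linden vs Dover: Linden wins 30–19.
No candidate beats all others: Harrow beats Linden beats Dover beats Harrow, a majority cycle.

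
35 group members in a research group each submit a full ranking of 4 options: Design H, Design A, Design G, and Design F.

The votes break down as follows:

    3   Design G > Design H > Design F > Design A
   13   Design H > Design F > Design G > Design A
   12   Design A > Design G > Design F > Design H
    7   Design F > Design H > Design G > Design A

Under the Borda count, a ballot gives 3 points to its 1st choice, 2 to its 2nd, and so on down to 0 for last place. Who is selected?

Design F

Borda scores:
  Design H: 3·2 + 13·3 + 12·0 + 7·2 = 59
  Design A: 3·0 + 13·0 + 12·3 + 7·0 = 36
  Design G: 3·3 + 13·1 + 12·2 + 7·1 = 53
  Design F: 3·1 + 13·2 + 12·1 + 7·3 = 62
Design F has the highest total.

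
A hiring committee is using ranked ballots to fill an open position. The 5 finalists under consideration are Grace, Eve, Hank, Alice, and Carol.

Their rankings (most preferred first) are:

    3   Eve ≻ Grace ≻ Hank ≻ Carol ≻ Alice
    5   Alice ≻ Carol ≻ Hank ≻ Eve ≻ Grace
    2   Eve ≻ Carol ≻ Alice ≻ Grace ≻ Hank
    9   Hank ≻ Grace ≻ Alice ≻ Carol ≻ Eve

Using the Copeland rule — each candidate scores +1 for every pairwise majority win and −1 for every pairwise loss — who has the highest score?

Pairwise results:
  Grace vs Eve: Eve wins 10–9.
  Grace vs Hank: Hank wins 14–5.
  Grace vs Alice: Grace wins 12–7.
  Grace vs Carol: Grace wins 12–7.
  Eve vs Hank: Hank wins 14–5.
  Eve vs Alice: Alice wins 14–5.
  Eve vs Carol: Carol wins 14–5.
  Hank vs Alice: Hank wins 12–7.
  Hank vs Carol: Hank wins 12–7.
  Alice vs Carol: Alice wins 14–5.
Copeland scores (wins − losses):
  Grace: 2 − 2 = 0
  Eve: 1 − 3 = -2
  Hank: 4 − 0 = 4
  Alice: 2 − 2 = 0
  Carol: 1 − 3 = -2
Hank has the best Copeland score.

Hank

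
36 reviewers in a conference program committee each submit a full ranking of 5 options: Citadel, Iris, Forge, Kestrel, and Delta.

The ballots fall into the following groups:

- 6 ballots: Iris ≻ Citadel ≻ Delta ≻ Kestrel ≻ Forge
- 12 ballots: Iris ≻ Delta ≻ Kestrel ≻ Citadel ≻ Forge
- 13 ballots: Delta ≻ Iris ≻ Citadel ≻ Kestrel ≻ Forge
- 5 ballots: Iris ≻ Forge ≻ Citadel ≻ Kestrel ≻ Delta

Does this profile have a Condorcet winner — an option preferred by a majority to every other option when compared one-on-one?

Yes

Head-to-head results (36 voters total):
Citadel vs Iris: Iris wins 36–0.
Citadel vs Forge: Citadel wins 31–5.
Citadel vs Kestrel: Citadel wins 24–12.
Citadel vs Delta: Delta wins 25–11.
Iris vs Forge: Iris wins 36–0.
Iris vs Kestrel: Iris wins 36–0.
Iris vs Delta: Iris wins 23–13.
Forge vs Kestrel: Kestrel wins 31–5.
Forge vs Delta: Delta wins 31–5.
Kestrel vs Delta: Delta wins 31–5.
Iris beats each rival — Citadel (36–0), Forge (36–0), Kestrel (36–0), Delta (23–13) — so Iris is the Condorcet winner.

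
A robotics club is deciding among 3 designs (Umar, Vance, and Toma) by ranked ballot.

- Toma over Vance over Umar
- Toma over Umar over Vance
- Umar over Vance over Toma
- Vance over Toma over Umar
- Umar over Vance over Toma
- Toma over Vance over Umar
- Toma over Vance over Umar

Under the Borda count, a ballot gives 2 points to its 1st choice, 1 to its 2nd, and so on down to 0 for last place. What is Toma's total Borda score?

Borda scores:
  Umar: 0 + 1 + 2 + 0 + 2 + 0 + 0 = 5
  Vance: 1 + 0 + 1 + 2 + 1 + 1 + 1 = 7
  Toma: 2 + 2 + 0 + 1 + 0 + 2 + 2 = 9

9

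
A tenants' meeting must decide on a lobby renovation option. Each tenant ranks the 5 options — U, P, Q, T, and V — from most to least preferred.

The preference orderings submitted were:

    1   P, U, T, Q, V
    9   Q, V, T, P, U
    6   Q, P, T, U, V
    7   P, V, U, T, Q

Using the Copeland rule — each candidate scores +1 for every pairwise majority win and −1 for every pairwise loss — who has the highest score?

Pairwise results:
  U vs P: P wins 23–0.
  U vs Q: Q wins 15–8.
  U vs T: T wins 15–8.
  U vs V: V wins 16–7.
  P vs Q: Q wins 15–8.
  P vs T: P wins 14–9.
  P vs V: P wins 14–9.
  Q vs T: Q wins 15–8.
  Q vs V: Q wins 16–7.
  T vs V: V wins 16–7.
Copeland scores (wins − losses):
  U: 0 − 4 = -4
  P: 3 − 1 = 2
  Q: 4 − 0 = 4
  T: 1 − 3 = -2
  V: 2 − 2 = 0
Q has the best Copeland score.

Q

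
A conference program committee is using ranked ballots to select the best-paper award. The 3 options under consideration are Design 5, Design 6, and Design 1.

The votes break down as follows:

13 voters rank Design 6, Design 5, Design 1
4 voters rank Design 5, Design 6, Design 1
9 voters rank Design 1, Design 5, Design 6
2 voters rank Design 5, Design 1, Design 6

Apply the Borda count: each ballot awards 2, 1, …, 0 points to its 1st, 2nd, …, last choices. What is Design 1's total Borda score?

20

Borda scores:
  Design 5: 13·1 + 4·2 + 9·1 + 2·2 = 34
  Design 6: 13·2 + 4·1 + 9·0 + 2·0 = 30
  Design 1: 13·0 + 4·0 + 9·2 + 2·1 = 20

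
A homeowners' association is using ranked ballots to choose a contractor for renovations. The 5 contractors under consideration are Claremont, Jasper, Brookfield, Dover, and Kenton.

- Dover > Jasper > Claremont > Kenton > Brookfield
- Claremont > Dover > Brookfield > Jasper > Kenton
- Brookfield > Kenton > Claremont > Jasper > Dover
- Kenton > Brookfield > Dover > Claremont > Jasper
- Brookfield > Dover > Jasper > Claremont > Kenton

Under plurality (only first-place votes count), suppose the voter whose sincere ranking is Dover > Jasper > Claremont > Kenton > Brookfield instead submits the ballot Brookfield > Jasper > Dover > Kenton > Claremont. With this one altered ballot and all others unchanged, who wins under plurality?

Brookfield

First-place totals with the altered ballot: Claremont 1, Jasper 0, Brookfield 3, Dover 0, Kenton 1.
The winner is unchanged: still Brookfield.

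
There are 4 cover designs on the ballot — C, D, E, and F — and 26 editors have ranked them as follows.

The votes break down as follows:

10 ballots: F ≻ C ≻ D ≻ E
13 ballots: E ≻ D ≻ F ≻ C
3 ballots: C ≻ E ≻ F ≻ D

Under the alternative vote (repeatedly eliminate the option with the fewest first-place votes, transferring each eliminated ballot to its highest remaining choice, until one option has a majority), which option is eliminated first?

Round 1: E 13, F 10, C 3, D 0. D has the fewest and is eliminated.
Round 2: E 13, F 10, C 3. C has the fewest and is eliminated.
Round 3: E 16, F 10. E has a majority.

D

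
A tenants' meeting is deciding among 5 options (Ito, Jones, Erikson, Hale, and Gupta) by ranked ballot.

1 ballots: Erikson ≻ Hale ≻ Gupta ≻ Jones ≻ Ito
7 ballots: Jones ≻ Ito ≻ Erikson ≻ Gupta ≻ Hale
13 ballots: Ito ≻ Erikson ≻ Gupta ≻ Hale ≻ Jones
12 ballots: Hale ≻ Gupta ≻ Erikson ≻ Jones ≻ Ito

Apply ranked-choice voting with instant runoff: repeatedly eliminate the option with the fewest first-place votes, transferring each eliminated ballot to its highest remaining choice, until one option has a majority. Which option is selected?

Ito

Round 1: Ito 13, Hale 12, Jones 7, Erikson 1, Gupta 0. Gupta has the fewest and is eliminated.
Round 2: Ito 13, Hale 12, Jones 7, Erikson 1. Erikson has the fewest and is eliminated.
Round 3: Ito 13, Hale 13, Jones 7. Jones has the fewest and is eliminated.
Round 4: Ito 20, Hale 13. Ito has a majority.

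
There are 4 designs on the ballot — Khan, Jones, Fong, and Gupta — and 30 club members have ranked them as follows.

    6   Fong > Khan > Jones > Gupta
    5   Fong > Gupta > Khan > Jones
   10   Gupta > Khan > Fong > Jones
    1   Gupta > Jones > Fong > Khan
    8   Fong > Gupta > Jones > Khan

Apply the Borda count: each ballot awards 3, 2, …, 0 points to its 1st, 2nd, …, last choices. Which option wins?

Borda scores:
  Khan: 6·2 + 5·1 + 10·2 + 0 + 8·0 = 37
  Jones: 6·1 + 5·0 + 10·0 + 2 + 8·1 = 16
  Fong: 6·3 + 5·3 + 10·1 + 1 + 8·3 = 68
  Gupta: 6·0 + 5·2 + 10·3 + 3 + 8·2 = 59
Fong has the highest total.

Fong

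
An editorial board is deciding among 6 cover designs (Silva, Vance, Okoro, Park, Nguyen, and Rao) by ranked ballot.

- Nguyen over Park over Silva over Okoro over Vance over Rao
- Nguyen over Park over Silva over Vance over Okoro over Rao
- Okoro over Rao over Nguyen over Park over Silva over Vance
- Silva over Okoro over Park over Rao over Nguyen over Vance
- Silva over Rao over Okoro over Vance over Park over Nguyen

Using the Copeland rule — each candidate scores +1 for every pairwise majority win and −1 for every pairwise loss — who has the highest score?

Okoro

Pairwise results:
  Silva vs Vance: Silva wins 5–0.
  Silva vs Okoro: Silva wins 4–1.
  Silva vs Park: Park wins 3–2.
  Silva vs Nguyen: Nguyen wins 3–2.
  Silva vs Rao: Silva wins 4–1.
  Vance vs Okoro: Okoro wins 4–1.
  Vance vs Park: Park wins 4–1.
  Vance vs Nguyen: Nguyen wins 4–1.
  Vance vs Rao: Rao wins 3–2.
  Okoro vs Park: Okoro wins 3–2.
  Okoro vs Nguyen: Okoro wins 3–2.
  Okoro vs Rao: Okoro wins 4–1.
  Park vs Nguyen: Nguyen wins 3–2.
  Park vs Rao: Park wins 3–2.
  Nguyen vs Rao: Rao wins 3–2.
Copeland scores (wins − losses):
  Silva: 3 − 2 = 1
  Vance: 0 − 5 = -5
  Okoro: 4 − 1 = 3
  Park: 3 − 2 = 1
  Nguyen: 3 − 2 = 1
  Rao: 2 − 3 = -1
Okoro has the best Copeland score.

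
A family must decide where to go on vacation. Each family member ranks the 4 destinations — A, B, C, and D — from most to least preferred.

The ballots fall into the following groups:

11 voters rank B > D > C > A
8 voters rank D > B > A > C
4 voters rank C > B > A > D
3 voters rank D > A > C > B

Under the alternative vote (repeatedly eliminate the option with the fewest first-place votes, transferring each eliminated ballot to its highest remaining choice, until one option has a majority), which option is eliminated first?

A

Round 1: B 11, D 11, C 4, A 0. A has the fewest and is eliminated.
Round 2: B 11, D 11, C 4. C has the fewest and is eliminated.
Round 3: B 15, D 11. B has a majority.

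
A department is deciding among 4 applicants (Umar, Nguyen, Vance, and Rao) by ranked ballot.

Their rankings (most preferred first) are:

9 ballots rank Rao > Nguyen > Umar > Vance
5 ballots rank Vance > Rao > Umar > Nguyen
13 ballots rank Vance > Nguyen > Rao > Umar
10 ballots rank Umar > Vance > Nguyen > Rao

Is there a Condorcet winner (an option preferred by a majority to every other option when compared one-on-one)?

No

Head-to-head results (37 voters total):
Umar vs Nguyen: Nguyen wins 22–15.
Umar vs Vance: Umar wins 19–18.
Umar vs Rao: Rao wins 27–10.
Nguyen vs Vance: Vance wins 28–9.
Nguyen vs Rao: Nguyen wins 23–14.
Vance vs Rao: Vance wins 28–9.
No candidate beats all others: Umar beats Vance beats Nguyen beats Umar, a majority cycle.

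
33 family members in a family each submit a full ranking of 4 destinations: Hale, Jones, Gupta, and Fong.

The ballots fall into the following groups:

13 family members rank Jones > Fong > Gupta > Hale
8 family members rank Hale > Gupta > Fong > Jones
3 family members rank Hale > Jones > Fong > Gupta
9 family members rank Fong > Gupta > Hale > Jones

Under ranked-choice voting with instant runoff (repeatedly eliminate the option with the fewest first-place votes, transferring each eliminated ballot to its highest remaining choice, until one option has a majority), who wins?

Hale

Round 1: Jones 13, Hale 11, Fong 9, Gupta 0. Gupta has the fewest and is eliminated.
Round 2: Jones 13, Hale 11, Fong 9. Fong has the fewest and is eliminated.
Round 3: Hale 20, Jones 13. Hale has a majority.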